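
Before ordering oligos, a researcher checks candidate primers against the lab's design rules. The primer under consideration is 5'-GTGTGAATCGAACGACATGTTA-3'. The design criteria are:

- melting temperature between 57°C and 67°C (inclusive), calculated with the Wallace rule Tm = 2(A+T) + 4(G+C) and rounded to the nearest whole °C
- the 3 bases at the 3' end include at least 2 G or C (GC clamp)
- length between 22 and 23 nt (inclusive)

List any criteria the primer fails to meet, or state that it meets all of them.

Fails: GC clamp.

Base counts: A=7, T=6, G=6, C=3 (length 22).
Tm: Tm = 2·13 + 4·9 = 62°C ✓
GC clamp: 3' end TTA has 0 G/C, need ≥2 ✗
length: length 22 ✓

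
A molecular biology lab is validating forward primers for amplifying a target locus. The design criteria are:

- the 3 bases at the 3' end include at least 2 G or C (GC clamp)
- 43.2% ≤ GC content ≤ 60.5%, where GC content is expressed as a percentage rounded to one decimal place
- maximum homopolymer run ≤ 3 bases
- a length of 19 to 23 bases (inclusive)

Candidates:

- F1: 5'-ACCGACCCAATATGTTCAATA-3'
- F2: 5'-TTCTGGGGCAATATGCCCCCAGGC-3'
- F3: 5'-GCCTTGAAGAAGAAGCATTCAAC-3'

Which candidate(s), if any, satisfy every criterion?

None of the candidates satisfy all criteria.

F1 (21 nt, A=8 T=5 G=2 C=6): 3' end ATA has 0 G/C, need ≥2 ✗; GC 8/21 = 38.1%, outside 43.2–60.5% ✗; longest run = 3 ✓; length 21 ✓ — fails.
F2 (24 nt, A=4 T=5 G=7 C=8): 3' end GGC has 3 G/C ✓; GC 15/24 = 62.5%, outside 43.2–60.5% ✗; longest run = 5, exceeds 3 ✗; length 24, outside 19–23 ✗ — fails.
F3 (23 nt, A=9 T=4 G=5 C=5): 3' end AAC has 1 G/C, need ≥2 ✗; GC 10/23 = 43.5% ✓; longest run = 2 ✓; length 23 ✓ — fails.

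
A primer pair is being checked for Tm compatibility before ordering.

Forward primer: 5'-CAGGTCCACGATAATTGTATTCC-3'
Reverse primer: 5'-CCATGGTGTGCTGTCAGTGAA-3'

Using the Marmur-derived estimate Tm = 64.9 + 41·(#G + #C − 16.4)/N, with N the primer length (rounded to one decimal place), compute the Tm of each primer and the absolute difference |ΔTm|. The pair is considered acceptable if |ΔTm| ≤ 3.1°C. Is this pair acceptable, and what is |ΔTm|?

|ΔTm| = 0.9°C; the pair is acceptable.

Forward: G+C = 10, N = 23 → Tm = 64.9 + 41·(10 − 16.4)/23 = 53.5°C.
Reverse: G+C = 11, N = 21 → Tm = 64.9 + 41·(11 − 16.4)/21 = 54.4°C.
|ΔTm| = |53.5 − 54.4| = 0.9°C, ≤ 3.1°C.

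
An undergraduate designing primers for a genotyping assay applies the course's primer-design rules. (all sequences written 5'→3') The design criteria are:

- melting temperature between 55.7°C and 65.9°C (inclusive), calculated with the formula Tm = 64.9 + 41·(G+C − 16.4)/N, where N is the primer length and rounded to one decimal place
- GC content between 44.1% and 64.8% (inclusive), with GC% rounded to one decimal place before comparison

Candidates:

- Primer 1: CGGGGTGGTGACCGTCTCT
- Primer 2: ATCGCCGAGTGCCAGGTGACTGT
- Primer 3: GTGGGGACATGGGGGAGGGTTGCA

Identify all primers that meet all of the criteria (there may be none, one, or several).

Primer 1 (19 nt, A=1 T=5 G=8 C=5): Tm = 64.9 + 41·(13 − 16.4)/19 = 57.6°C ✓; GC 13/19 = 68.4%, outside 44.1–64.8% ✗ — fails.
Primer 2 (23 nt, A=4 T=5 G=8 C=6): Tm = 64.9 + 41·(14 − 16.4)/23 = 60.6°C ✓; GC 14/23 = 60.9% ✓ — passes.
Primer 3 (24 nt, A=4 T=4 G=14 C=2): Tm = 64.9 + 41·(16 − 16.4)/24 = 64.2°C ✓; GC 16/24 = 66.7%, outside 44.1–64.8% ✗ — fails.

Primer 2 only.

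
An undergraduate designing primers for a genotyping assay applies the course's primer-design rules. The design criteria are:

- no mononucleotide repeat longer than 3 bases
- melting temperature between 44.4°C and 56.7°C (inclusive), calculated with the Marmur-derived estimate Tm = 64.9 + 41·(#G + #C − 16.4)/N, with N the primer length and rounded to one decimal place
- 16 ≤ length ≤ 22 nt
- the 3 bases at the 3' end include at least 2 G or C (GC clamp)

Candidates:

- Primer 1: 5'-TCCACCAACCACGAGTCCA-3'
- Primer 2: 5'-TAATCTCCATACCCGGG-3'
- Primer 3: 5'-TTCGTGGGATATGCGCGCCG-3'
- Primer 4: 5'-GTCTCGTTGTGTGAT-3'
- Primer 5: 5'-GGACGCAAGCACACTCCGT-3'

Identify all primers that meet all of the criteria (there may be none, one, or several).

Primer 1, Primer 2 and Primer 5.

Primer 1 (19 nt, A=6 T=2 G=2 C=9): longest run = 2 ✓; Tm = 64.9 + 41·(11 − 16.4)/19 = 53.2°C ✓; length 19 ✓; 3' end CCA has 2 G/C ✓ — passes.
Primer 2 (17 nt, A=4 T=4 G=3 C=6): longest run = 3 ✓; Tm = 64.9 + 41·(9 − 16.4)/17 = 47.1°C ✓; length 17 ✓; 3' end GGG has 3 G/C ✓ — passes.
Primer 3 (20 nt, A=2 T=5 G=8 C=5): longest run = 3 ✓; Tm = 64.9 + 41·(13 − 16.4)/20 = 57.9°C, outside 44.4–56.7°C ✗; length 20 ✓; 3' end CCG has 3 G/C ✓ — fails.
Primer 4 (15 nt, A=1 T=7 G=5 C=2): longest run = 2 ✓; Tm = 64.9 + 41·(7 − 16.4)/15 = 39.2°C, outside 44.4–56.7°C ✗; length 15, outside 16–22 ✗; 3' end GAT has 1 G/C, need ≥2 ✗ — fails.
Primer 5 (19 nt, A=5 T=2 G=5 C=7): longest run = 2 ✓; Tm = 64.9 + 41·(12 − 16.4)/19 = 55.4°C ✓; length 19 ✓; 3' end CGT has 2 G/C ✓ — passes.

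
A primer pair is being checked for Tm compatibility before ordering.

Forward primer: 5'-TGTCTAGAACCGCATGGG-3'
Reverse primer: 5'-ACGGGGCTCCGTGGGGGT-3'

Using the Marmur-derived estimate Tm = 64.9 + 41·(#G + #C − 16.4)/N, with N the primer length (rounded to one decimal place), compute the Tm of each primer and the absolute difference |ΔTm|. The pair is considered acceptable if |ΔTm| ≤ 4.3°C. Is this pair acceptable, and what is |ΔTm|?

|ΔTm| = 9.1°C; the pair is not acceptable.

Forward: G+C = 10, N = 18 → Tm = 64.9 + 41·(10 − 16.4)/18 = 50.3°C.
Reverse: G+C = 14, N = 18 → Tm = 64.9 + 41·(14 − 16.4)/18 = 59.4°C.
|ΔTm| = |50.3 − 59.4| = 9.1°C, > 4.3°C.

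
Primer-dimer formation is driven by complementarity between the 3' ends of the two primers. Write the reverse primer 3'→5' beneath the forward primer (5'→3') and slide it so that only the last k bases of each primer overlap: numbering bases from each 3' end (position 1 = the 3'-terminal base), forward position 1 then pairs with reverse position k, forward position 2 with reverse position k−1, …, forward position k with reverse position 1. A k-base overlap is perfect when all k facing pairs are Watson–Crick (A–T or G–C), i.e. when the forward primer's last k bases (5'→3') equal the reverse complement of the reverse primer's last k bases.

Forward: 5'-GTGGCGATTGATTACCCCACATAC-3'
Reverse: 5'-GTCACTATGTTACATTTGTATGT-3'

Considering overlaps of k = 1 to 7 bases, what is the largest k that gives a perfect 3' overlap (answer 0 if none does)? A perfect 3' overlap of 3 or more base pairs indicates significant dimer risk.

Last 7 bases (5'→3') — forward …CACATAC, reverse …TGTATGT.
Reverse complement of the reverse primer's last 7 bases: ACATACA; its first k bases are the reverse complement of the reverse primer's last k bases, so a perfect k-base overlap needs the forward primer's last k bases to equal them.
Comparing (forward last k vs required): k=1: C vs A ✗; k=2: AC vs AC ✓; k=3: TAC vs ACA ✗; k=4: ATAC vs ACAT ✗; k=5: CATAC vs ACATA ✗; k=6: ACATAC vs ACATAC ✓; k=7: CACATAC vs ACATACA ✗.
Perfect overlaps at k = 2, 6; the largest is 6.

Longest perfect overlap: 6 complementary base pairs; significant dimer risk (threshold 3).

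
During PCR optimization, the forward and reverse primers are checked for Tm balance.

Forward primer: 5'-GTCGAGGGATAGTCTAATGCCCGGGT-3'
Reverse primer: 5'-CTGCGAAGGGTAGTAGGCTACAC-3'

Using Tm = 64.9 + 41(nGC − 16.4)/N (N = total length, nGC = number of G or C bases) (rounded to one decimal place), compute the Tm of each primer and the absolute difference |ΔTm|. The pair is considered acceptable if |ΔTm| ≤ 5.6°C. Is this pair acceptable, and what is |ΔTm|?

|ΔTm| = 3.9°C; the pair is acceptable.

Forward: G+C = 15, N = 26 → Tm = 64.9 + 41·(15 − 16.4)/26 = 62.7°C.
Reverse: G+C = 13, N = 23 → Tm = 64.9 + 41·(13 − 16.4)/23 = 58.8°C.
|ΔTm| = |62.7 − 58.8| = 3.9°C, ≤ 5.6°C.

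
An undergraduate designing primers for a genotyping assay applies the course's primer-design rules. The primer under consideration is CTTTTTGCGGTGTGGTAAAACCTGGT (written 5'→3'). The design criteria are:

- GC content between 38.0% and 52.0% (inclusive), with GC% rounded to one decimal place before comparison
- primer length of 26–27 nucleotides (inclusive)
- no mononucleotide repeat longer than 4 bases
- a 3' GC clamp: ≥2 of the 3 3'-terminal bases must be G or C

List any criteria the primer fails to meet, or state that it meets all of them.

Base counts: A=4, T=10, G=8, C=4 (length 26).
GC content: GC 12/26 = 46.2% ✓
length: length 26 ✓
homopolymer run: longest run = 5, exceeds 4 ✗
GC clamp: 3' end GGT has 2 G/C ✓

Fails: homopolymer run.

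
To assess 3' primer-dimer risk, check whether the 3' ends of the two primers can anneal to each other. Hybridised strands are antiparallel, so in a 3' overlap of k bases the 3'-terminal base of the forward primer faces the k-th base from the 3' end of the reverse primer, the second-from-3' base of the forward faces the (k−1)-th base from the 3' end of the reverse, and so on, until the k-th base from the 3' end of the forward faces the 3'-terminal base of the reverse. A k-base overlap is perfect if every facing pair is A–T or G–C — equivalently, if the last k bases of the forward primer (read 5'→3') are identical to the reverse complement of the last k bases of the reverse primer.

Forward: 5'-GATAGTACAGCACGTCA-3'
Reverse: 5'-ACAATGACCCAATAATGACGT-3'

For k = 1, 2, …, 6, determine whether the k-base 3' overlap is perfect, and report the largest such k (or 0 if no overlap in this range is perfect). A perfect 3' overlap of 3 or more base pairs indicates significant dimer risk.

Longest perfect overlap: 6 complementary base pairs; significant dimer risk (threshold 3).

Last 6 bases (5'→3') — forward …ACGTCA, reverse …TGACGT.
Reverse complement of the reverse primer's last 6 bases: ACGTCA; its first k bases are the reverse complement of the reverse primer's last k bases, so a perfect k-base overlap needs the forward primer's last k bases to equal them.
Comparing (forward last k vs required): k=1: A vs A ✓; k=2: CA vs AC ✗; k=3: TCA vs ACG ✗; k=4: GTCA vs ACGT ✗; k=5: CGTCA vs ACGTC ✗; k=6: ACGTCA vs ACGTCA ✓.
Perfect overlaps at k = 1, 6; the largest is 6.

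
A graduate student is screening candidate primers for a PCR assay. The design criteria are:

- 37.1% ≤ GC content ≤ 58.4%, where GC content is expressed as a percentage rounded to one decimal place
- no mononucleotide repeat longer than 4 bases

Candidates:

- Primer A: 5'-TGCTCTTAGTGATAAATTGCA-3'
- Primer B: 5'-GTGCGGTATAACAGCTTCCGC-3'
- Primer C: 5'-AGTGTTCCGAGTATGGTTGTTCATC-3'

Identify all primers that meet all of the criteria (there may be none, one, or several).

Primer A (21 nt, A=6 T=8 G=4 C=3): GC 7/21 = 33.3%, outside 37.1–58.4% ✗; longest run = 3 ✓ — fails.
Primer B (21 nt, A=4 T=5 G=6 C=6): GC 12/21 = 57.1% ✓; longest run = 2 ✓ — passes.
Primer C (25 nt, A=4 T=10 G=7 C=4): GC 11/25 = 44.0% ✓; longest run = 2 ✓ — passes.

Primer B and Primer C.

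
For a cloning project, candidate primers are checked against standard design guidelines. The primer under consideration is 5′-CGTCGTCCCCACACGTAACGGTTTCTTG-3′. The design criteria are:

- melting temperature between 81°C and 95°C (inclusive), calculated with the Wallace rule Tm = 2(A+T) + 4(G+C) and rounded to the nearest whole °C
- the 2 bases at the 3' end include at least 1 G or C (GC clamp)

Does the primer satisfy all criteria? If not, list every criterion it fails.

Base counts: A=4, T=8, G=6, C=10 (length 28).
Tm: Tm = 2·12 + 4·16 = 88°C ✓
GC clamp: 3' end TG has 1 G/C ✓

Meets all criteria.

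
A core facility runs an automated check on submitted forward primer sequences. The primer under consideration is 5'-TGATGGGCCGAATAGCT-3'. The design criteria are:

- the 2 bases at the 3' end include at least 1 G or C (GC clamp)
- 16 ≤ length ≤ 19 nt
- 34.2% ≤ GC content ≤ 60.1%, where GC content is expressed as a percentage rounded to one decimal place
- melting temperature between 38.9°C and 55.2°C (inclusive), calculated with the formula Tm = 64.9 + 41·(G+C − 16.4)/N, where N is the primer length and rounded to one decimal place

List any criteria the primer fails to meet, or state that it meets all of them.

Meets all criteria.

Base counts: A=4, T=4, G=6, C=3 (length 17).
GC clamp: 3' end CT has 1 G/C ✓
length: length 17 ✓
GC content: GC 9/17 = 52.9% ✓
Tm: Tm = 64.9 + 41·(9 − 16.4)/17 = 47.1°C ✓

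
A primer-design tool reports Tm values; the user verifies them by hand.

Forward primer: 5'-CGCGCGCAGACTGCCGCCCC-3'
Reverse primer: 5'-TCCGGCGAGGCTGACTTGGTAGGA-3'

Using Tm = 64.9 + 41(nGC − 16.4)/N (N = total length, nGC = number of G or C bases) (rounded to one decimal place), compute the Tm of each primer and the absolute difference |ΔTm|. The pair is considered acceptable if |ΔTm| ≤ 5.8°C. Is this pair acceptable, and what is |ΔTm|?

|ΔTm| = 3.6°C; the pair is acceptable.

Forward: G+C = 17, N = 20 → Tm = 64.9 + 41·(17 − 16.4)/20 = 66.1°C.
Reverse: G+C = 15, N = 24 → Tm = 64.9 + 41·(15 − 16.4)/24 = 62.5°C.
|ΔTm| = |66.1 − 62.5| = 3.6°C, ≤ 5.8°C.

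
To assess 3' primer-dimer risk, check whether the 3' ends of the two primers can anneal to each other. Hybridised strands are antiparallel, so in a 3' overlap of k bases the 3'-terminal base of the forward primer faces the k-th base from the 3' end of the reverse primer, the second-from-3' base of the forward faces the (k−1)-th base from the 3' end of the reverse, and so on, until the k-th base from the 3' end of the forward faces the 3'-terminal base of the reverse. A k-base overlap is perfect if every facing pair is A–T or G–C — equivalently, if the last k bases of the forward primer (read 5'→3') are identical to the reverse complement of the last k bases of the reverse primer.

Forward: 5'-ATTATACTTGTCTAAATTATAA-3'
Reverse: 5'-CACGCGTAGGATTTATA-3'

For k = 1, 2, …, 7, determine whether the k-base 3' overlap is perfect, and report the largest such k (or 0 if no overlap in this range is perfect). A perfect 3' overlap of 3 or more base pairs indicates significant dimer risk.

Last 7 bases (5'→3') — forward …ATTATAA, reverse …ATTTATA.
Reverse complement of the reverse primer's last 7 bases: TATAAAT; its first k bases are the reverse complement of the reverse primer's last k bases, so a perfect k-base overlap needs the forward primer's last k bases to equal them.
Comparing (forward last k vs required): k=1: A vs T ✗; k=2: AA vs TA ✗; k=3: TAA vs TAT ✗; k=4: ATAA vs TATA ✗; k=5: TATAA vs TATAA ✓; k=6: TTATAA vs TATAAA ✗; k=7: ATTATAA vs TATAAAT ✗.
Only k = 5 is perfect, so the longest perfect 3' overlap is 5.

Longest perfect overlap: 5 complementary base pairs; significant dimer risk (threshold 3).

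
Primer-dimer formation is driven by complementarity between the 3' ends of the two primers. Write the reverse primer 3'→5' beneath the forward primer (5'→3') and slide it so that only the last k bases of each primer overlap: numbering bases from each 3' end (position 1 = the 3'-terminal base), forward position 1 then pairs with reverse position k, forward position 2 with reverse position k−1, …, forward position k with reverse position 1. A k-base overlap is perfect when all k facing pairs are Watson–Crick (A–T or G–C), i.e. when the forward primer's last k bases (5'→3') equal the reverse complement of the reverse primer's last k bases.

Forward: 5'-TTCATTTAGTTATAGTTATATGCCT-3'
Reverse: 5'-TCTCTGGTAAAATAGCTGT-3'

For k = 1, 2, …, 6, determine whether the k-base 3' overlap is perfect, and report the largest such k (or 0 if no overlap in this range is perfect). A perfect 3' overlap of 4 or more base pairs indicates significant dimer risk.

Last 6 bases (5'→3') — forward …ATGCCT, reverse …AGCTGT.
Reverse complement of the reverse primer's last 6 bases: ACAGCT; its first k bases are the reverse complement of the reverse primer's last k bases, so a perfect k-base overlap needs the forward primer's last k bases to equal them.
Comparing (forward last k vs required): k=1: T vs A ✗; k=2: CT vs AC ✗; k=3: CCT vs ACA ✗; k=4: GCCT vs ACAG ✗; k=5: TGCCT vs ACAGC ✗; k=6: ATGCCT vs ACAGCT ✗.
No overlap length from 1 to 6 is perfect, so the longest perfect 3' overlap is 0.

Longest perfect overlap: 0 complementary base pairs; below the dimer-risk threshold (threshold 4).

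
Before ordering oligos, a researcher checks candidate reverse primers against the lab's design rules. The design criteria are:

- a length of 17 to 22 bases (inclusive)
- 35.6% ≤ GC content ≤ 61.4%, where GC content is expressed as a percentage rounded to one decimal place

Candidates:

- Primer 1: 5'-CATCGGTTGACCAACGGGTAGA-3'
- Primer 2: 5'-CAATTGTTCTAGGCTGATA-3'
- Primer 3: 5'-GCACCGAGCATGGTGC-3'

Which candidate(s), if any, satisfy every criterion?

Primer 1 (22 nt, A=6 T=4 G=7 C=5): length 22 ✓; GC 12/22 = 54.5% ✓ — passes.
Primer 2 (19 nt, A=5 T=7 G=4 C=3): length 19 ✓; GC 7/19 = 36.8% ✓ — passes.
Primer 3 (16 nt, A=3 T=2 G=6 C=5): length 16, outside 17–22 ✗; GC 11/16 = 68.8%, outside 35.6–61.4% ✗ — fails.

Primer 1 and Primer 2.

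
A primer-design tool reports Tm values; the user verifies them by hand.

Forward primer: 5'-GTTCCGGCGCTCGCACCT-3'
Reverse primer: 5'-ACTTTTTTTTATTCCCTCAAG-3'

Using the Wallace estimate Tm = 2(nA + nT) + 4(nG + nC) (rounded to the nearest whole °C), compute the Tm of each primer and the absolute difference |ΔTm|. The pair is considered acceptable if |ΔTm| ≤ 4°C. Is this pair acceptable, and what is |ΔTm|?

Forward: A=1 T=4 G=5 C=8 → Tm = 2·5 + 4·13 = 62°C.
Reverse: A=4 T=11 G=1 C=5 → Tm = 2·15 + 4·6 = 54°C.
|ΔTm| = |62 − 54| = 8°C, > 4°C.

|ΔTm| = 8°C; the pair is not acceptable.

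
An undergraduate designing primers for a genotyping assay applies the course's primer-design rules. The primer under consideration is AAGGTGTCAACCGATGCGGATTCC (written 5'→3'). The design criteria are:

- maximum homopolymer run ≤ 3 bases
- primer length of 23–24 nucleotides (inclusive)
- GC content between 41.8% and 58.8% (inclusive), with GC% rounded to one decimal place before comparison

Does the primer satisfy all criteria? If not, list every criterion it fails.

Base counts: A=6, T=5, G=7, C=6 (length 24).
homopolymer run: longest run = 2 ✓
length: length 24 ✓
GC content: GC 13/24 = 54.2% ✓

Meets all criteria.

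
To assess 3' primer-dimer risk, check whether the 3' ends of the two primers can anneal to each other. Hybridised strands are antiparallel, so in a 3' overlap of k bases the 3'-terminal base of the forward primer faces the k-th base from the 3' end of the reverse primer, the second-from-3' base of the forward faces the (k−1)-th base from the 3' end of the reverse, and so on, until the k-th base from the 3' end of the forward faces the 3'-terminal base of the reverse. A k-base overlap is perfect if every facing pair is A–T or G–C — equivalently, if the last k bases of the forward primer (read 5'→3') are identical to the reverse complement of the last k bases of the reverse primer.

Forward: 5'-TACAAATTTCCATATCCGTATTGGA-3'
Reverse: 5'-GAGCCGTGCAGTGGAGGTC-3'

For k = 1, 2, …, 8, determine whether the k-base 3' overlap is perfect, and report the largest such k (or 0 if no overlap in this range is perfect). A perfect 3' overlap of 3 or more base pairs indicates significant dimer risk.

Longest perfect overlap: 2 complementary base pairs; below the dimer-risk threshold (threshold 3).

Last 8 bases (5'→3') — forward …GTATTGGA, reverse …TGGAGGTC.
Reverse complement of the reverse primer's last 8 bases: GACCTCCA; its first k bases are the reverse complement of the reverse primer's last k bases, so a perfect k-base overlap needs the forward primer's last k bases to equal them.
Comparing (forward last k vs required): k=1: A vs G ✗; k=2: GA vs GA ✓; k=3: GGA vs GAC ✗; k=4: TGGA vs GACC ✗; k=5: TTGGA vs GACCT ✗; k=6: ATTGGA vs GACCTC ✗; k=7: TATTGGA vs GACCTCC ✗; k=8: GTATTGGA vs GACCTCCA ✗.
Only k = 2 is perfect, so the longest perfect 3' overlap is 2.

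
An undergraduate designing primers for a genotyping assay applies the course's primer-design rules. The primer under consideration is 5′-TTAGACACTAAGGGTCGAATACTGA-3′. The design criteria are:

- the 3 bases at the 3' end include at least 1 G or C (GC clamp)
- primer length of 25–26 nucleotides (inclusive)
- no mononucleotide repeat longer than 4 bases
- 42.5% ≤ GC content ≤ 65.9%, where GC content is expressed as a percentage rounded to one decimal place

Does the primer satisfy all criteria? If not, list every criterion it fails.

Fails: GC content.

Base counts: A=9, T=6, G=6, C=4 (length 25).
GC clamp: 3' end TGA has 1 G/C ✓
length: length 25 ✓
homopolymer run: longest run = 3 ✓
GC content: GC 10/25 = 40.0%, outside 42.5–65.9% ✗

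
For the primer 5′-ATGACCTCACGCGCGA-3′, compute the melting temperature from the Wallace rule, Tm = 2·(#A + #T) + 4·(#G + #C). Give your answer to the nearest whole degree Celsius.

Base counts: A=4, T=2, G=4, C=6 (length 16).
Tm = 2·(4+2) + 4·(4+6) = 2·6 + 4·10 = 12 + 40 = 52°C.

52°C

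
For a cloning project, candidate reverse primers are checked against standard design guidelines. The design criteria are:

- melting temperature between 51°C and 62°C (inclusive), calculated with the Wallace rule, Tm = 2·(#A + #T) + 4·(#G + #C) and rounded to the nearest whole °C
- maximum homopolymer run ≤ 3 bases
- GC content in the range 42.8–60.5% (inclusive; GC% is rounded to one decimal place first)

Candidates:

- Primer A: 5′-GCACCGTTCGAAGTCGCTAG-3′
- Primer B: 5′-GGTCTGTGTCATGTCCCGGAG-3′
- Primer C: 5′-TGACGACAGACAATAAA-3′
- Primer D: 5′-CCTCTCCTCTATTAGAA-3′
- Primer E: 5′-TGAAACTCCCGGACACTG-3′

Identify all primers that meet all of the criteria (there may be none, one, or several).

Primer A (20 nt, A=4 T=4 G=6 C=6): Tm = 2·8 + 4·12 = 64°C, outside 51–62°C ✗; longest run = 2 ✓; GC 12/20 = 60.0% ✓ — fails.
Primer B (21 nt, A=2 T=6 G=8 C=5): Tm = 2·8 + 4·13 = 68°C, outside 51–62°C ✗; longest run = 3 ✓; GC 13/21 = 61.9%, outside 42.8–60.5% ✗ — fails.
Primer C (17 nt, A=9 T=2 G=3 C=3): Tm = 2·11 + 4·6 = 46°C, outside 51–62°C ✗; longest run = 3 ✓; GC 6/17 = 35.3%, outside 42.8–60.5% ✗ — fails.
Primer D (17 nt, A=4 T=6 G=1 C=6): Tm = 2·10 + 4·7 = 48°C, outside 51–62°C ✗; longest run = 2 ✓; GC 7/17 = 41.2%, outside 42.8–60.5% ✗ — fails.
Primer E (18 nt, A=5 T=3 G=4 C=6): Tm = 2·8 + 4·10 = 56°C ✓; longest run = 3 ✓; GC 10/18 = 55.6% ✓ — passes.

Primer E only.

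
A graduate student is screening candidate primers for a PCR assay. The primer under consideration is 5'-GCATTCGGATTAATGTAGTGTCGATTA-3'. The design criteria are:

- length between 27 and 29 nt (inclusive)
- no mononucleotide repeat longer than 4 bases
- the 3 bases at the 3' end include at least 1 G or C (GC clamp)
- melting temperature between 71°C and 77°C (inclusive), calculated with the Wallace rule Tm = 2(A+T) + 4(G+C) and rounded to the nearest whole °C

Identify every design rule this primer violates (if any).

Base counts: A=7, T=10, G=7, C=3 (length 27).
length: length 27 ✓
homopolymer run: longest run = 2 ✓
GC clamp: 3' end TTA has 0 G/C, need ≥1 ✗
Tm: Tm = 2·17 + 4·10 = 74°C ✓

Fails: GC clamp.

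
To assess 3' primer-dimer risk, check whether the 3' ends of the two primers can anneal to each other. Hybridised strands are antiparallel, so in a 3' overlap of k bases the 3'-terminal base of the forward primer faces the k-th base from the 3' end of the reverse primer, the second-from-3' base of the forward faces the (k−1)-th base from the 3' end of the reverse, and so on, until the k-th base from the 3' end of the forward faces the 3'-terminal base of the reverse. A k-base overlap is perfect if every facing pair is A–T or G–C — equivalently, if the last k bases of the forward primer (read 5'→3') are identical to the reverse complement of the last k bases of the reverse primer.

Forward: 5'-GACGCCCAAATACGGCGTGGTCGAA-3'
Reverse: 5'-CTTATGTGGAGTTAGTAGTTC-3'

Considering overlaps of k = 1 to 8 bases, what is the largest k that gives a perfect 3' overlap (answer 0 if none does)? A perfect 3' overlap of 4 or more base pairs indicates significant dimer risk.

Longest perfect overlap: 3 complementary base pairs; below the dimer-risk threshold (threshold 4).

Last 8 bases (5'→3') — forward …TGGTCGAA, reverse …AGTAGTTC.
Reverse complement of the reverse primer's last 8 bases: GAACTACT; its first k bases are the reverse complement of the reverse primer's last k bases, so a perfect k-base overlap needs the forward primer's last k bases to equal them.
Comparing (forward last k vs required): k=1: A vs G ✗; k=2: AA vs GA ✗; k=3: GAA vs GAA ✓; k=4: CGAA vs GAAC ✗; k=5: TCGAA vs GAACT ✗; k=6: GTCGAA vs GAACTA ✗; k=7: GGTCGAA vs GAACTAC ✗; k=8: TGGTCGAA vs GAACTACT ✗.
Only k = 3 is perfect, so the longest perfect 3' overlap is 3.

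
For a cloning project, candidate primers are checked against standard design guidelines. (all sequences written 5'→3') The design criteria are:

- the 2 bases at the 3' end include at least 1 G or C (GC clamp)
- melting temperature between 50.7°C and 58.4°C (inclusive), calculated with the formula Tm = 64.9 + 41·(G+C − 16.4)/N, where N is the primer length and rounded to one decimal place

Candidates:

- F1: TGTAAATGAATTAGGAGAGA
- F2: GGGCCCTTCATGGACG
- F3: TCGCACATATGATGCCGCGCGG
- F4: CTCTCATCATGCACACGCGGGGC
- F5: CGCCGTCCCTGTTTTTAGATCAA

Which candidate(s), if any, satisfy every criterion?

F2 only.

F1 (20 nt, A=9 T=5 G=6 C=0): 3' end GA has 1 G/C ✓; Tm = 64.9 + 41·(6 − 16.4)/20 = 43.6°C, outside 50.7–58.4°C ✗ — fails.
F2 (16 nt, A=2 T=3 G=6 C=5): 3' end CG has 2 G/C ✓; Tm = 64.9 + 41·(11 − 16.4)/16 = 51.1°C ✓ — passes.
F3 (22 nt, A=4 T=4 G=7 C=7): 3' end GG has 2 G/C ✓; Tm = 64.9 + 41·(14 − 16.4)/22 = 60.4°C, outside 50.7–58.4°C ✗ — fails.
F4 (23 nt, A=4 T=4 G=6 C=9): 3' end GC has 2 G/C ✓; Tm = 64.9 + 41·(15 − 16.4)/23 = 62.4°C, outside 50.7–58.4°C ✗ — fails.
F5 (23 nt, A=4 T=8 G=4 C=7): 3' end AA has 0 G/C, need ≥1 ✗; Tm = 64.9 + 41·(11 − 16.4)/23 = 55.3°C ✓ — fails.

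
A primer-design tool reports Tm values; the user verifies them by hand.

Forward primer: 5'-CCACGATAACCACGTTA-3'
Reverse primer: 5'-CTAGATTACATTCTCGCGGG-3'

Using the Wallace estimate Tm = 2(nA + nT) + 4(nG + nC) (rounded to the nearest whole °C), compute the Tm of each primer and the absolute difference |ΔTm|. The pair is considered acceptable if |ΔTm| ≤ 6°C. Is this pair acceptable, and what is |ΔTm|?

|ΔTm| = 10°C; the pair is not acceptable.

Forward: A=6 T=3 G=2 C=6 → Tm = 2·9 + 4·8 = 50°C.
Reverse: A=4 T=6 G=5 C=5 → Tm = 2·10 + 4·10 = 60°C.
|ΔTm| = |50 − 60| = 10°C, > 6°C.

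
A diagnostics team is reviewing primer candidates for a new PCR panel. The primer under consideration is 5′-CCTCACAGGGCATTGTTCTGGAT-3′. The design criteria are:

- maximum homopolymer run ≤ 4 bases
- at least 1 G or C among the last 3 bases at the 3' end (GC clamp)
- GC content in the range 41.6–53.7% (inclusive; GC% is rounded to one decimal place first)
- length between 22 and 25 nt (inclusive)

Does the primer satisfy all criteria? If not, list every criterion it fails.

Meets all criteria.

Base counts: A=4, T=7, G=6, C=6 (length 23).
homopolymer run: longest run = 3 ✓
GC clamp: 3' end GAT has 1 G/C ✓
GC content: GC 12/23 = 52.2% ✓
length: length 23 ✓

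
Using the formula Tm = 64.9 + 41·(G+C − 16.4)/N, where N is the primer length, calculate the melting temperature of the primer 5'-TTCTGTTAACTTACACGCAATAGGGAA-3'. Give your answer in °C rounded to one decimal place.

Base counts: A=9, T=8, G=5, C=5; G+C = 10, N = 27.
Tm = 64.9 + 41·(10 − 16.4)/27 = 64.9 + -262.40/27 = 55.2°C.

55.2°C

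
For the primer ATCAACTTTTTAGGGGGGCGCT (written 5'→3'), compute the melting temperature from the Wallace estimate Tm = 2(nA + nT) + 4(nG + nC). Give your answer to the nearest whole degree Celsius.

66°C

Base counts: A=4, T=7, G=7, C=4 (length 22).
Tm = 2·(4+7) + 4·(7+4) = 2·11 + 4·11 = 22 + 44 = 66°C.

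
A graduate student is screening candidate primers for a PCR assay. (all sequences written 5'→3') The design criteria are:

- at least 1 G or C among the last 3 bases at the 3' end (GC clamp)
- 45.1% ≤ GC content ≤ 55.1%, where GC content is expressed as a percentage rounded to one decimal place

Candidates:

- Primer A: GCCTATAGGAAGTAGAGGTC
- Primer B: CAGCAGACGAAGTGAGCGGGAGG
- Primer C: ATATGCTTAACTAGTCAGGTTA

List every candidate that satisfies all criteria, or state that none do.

Primer A only.

Primer A (20 nt, A=6 T=4 G=7 C=3): 3' end GTC has 2 G/C ✓; GC 10/20 = 50.0% ✓ — passes.
Primer B (23 nt, A=7 T=1 G=11 C=4): 3' end AGG has 2 G/C ✓; GC 15/23 = 65.2%, outside 45.1–55.1% ✗ — fails.
Primer C (22 nt, A=7 T=8 G=4 C=3): 3' end TTA has 0 G/C, need ≥1 ✗; GC 7/22 = 31.8%, outside 45.1–55.1% ✗ — fails.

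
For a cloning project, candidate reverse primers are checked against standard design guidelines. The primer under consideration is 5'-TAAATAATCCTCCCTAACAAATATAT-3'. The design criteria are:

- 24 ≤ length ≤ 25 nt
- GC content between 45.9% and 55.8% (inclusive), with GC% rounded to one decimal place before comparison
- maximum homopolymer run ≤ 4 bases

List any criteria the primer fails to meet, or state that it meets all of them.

Fails: length, GC content.

Base counts: A=12, T=8, G=0, C=6 (length 26).
length: length 26, outside 24–25 ✗
GC content: GC 6/26 = 23.1%, outside 45.9–55.8% ✗
homopolymer run: longest run = 3 ✓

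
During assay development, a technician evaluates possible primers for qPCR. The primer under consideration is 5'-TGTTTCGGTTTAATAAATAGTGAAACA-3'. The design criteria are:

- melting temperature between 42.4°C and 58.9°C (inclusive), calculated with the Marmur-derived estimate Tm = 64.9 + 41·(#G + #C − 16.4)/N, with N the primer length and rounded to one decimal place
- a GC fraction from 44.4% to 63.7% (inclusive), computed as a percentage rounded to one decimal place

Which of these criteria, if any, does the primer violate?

Fails: GC content.

Base counts: A=10, T=10, G=5, C=2 (length 27).
Tm: Tm = 64.9 + 41·(7 − 16.4)/27 = 50.6°C ✓
GC content: GC 7/27 = 25.9%, outside 44.4–63.7% ✗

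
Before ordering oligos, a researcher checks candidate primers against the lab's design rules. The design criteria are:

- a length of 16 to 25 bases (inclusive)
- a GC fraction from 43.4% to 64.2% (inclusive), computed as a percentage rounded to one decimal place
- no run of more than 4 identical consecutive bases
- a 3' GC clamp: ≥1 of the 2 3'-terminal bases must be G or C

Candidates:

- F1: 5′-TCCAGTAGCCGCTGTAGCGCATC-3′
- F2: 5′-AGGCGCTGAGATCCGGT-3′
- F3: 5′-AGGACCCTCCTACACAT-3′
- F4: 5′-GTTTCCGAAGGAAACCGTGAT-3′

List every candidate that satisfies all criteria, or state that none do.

F1 (23 nt, A=4 T=5 G=6 C=8): length 23 ✓; GC 14/23 = 60.9% ✓; longest run = 2 ✓; 3' end TC has 1 G/C ✓ — passes.
F2 (17 nt, A=3 T=3 G=7 C=4): length 17 ✓; GC 11/17 = 64.7%, outside 43.4–64.2% ✗; longest run = 2 ✓; 3' end GT has 1 G/C ✓ — fails.
F3 (17 nt, A=5 T=3 G=2 C=7): length 17 ✓; GC 9/17 = 52.9% ✓; longest run = 3 ✓; 3' end AT has 0 G/C, need ≥1 ✗ — fails.
F4 (21 nt, A=6 T=5 G=6 C=4): length 21 ✓; GC 10/21 = 47.6% ✓; longest run = 3 ✓; 3' end AT has 0 G/C, need ≥1 ✗ — fails.

F1 only.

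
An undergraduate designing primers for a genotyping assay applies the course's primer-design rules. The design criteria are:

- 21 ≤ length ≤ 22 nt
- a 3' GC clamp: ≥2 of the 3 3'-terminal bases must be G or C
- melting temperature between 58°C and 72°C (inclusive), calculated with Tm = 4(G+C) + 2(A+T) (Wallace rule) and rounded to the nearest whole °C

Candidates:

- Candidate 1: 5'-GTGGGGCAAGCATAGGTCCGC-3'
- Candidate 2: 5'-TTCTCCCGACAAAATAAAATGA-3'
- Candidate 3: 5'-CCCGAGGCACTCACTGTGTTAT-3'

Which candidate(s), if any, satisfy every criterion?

Candidate 1 (21 nt, A=4 T=3 G=9 C=5): length 21 ✓; 3' end CGC has 3 G/C ✓; Tm = 2·7 + 4·14 = 70°C ✓ — passes.
Candidate 2 (22 nt, A=10 T=5 G=2 C=5): length 22 ✓; 3' end TGA has 1 G/C, need ≥2 ✗; Tm = 2·15 + 4·7 = 58°C ✓ — fails.
Candidate 3 (22 nt, A=4 T=6 G=5 C=7): length 22 ✓; 3' end TAT has 0 G/C, need ≥2 ✗; Tm = 2·10 + 4·12 = 68°C ✓ — fails.

Candidate 1 only.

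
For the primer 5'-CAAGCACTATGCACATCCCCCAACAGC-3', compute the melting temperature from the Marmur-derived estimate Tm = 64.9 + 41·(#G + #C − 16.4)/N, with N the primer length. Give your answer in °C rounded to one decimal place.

62.8°C

Base counts: A=9, T=3, G=3, C=12; G+C = 15, N = 27.
Tm = 64.9 + 41·(15 − 16.4)/27 = 64.9 + -57.40/27 = 62.8°C.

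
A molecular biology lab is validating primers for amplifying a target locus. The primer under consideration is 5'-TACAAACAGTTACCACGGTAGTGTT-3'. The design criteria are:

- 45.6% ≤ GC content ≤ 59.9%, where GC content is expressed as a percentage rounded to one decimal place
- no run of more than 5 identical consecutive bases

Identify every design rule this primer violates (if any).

Fails: GC content.

Base counts: A=8, T=7, G=5, C=5 (length 25).
GC content: GC 10/25 = 40.0%, outside 45.6–59.9% ✗
homopolymer run: longest run = 3 ✓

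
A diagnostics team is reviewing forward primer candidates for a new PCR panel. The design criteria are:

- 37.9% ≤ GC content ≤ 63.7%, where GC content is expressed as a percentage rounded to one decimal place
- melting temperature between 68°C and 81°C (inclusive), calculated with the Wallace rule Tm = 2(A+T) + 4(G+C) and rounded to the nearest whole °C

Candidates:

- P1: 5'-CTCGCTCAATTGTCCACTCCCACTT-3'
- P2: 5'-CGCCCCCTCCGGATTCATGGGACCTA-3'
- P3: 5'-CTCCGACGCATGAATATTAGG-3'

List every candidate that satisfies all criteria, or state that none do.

P1 (25 nt, A=4 T=8 G=2 C=11): GC 13/25 = 52.0% ✓; Tm = 2·12 + 4·13 = 76°C ✓ — passes.
P2 (26 nt, A=4 T=5 G=6 C=11): GC 17/26 = 65.4%, outside 37.9–63.7% ✗; Tm = 2·9 + 4·17 = 86°C, outside 68–81°C ✗ — fails.
P3 (21 nt, A=6 T=5 G=5 C=5): GC 10/21 = 47.6% ✓; Tm = 2·11 + 4·10 = 62°C, outside 68–81°C ✗ — fails.

P1 only.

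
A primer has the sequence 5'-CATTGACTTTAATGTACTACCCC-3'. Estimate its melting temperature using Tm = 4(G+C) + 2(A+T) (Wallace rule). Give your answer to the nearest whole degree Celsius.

Base counts: A=6, T=8, G=2, C=7 (length 23).
Tm = 2·(6+8) + 4·(2+7) = 2·14 + 4·9 = 28 + 36 = 64°C.

64°C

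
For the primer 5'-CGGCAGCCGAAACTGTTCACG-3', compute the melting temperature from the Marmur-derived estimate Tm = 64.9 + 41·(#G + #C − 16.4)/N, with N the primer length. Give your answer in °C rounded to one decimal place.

58.3°C

Base counts: A=5, T=3, G=6, C=7; G+C = 13, N = 21.
Tm = 64.9 + 41·(13 − 16.4)/21 = 64.9 + -139.40/21 = 58.3°C.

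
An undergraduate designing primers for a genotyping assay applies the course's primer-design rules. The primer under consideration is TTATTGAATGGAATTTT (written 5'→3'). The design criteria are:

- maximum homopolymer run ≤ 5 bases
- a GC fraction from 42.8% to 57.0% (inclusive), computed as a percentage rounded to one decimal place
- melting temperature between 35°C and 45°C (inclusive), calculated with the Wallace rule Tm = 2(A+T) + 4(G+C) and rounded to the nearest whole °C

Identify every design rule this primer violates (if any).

Base counts: A=5, T=9, G=3, C=0 (length 17).
homopolymer run: longest run = 4 ✓
GC content: GC 3/17 = 17.6%, outside 42.8–57.0% ✗
Tm: Tm = 2·14 + 4·3 = 40°C ✓

Fails: GC content.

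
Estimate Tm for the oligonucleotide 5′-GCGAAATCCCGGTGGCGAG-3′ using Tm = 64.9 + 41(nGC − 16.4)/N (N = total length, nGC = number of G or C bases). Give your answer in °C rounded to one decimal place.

Base counts: A=4, T=2, G=8, C=5; G+C = 13, N = 19.
Tm = 64.9 + 41·(13 − 16.4)/19 = 64.9 + -139.40/19 = 57.6°C.

57.6°C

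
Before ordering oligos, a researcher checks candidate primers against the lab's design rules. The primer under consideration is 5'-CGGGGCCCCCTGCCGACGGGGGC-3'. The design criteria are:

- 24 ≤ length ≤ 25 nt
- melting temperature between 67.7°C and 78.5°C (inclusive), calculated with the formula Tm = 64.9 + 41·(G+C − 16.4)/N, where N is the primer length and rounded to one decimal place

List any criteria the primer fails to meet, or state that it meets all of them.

Fails: length.

Base counts: A=1, T=1, G=11, C=10 (length 23).
length: length 23, outside 24–25 ✗
Tm: Tm = 64.9 + 41·(21 − 16.4)/23 = 73.1°C ✓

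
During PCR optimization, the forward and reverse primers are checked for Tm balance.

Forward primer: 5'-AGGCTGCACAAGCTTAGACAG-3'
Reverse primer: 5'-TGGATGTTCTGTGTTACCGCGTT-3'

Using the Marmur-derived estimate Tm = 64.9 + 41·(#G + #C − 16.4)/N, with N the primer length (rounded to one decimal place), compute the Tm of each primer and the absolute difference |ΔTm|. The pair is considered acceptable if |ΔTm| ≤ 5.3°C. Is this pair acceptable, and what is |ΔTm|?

Forward: G+C = 11, N = 21 → Tm = 64.9 + 41·(11 − 16.4)/21 = 54.4°C.
Reverse: G+C = 11, N = 23 → Tm = 64.9 + 41·(11 − 16.4)/23 = 55.3°C.
|ΔTm| = |54.4 − 55.3| = 0.9°C, ≤ 5.3°C.

|ΔTm| = 0.9°C; the pair is acceptable.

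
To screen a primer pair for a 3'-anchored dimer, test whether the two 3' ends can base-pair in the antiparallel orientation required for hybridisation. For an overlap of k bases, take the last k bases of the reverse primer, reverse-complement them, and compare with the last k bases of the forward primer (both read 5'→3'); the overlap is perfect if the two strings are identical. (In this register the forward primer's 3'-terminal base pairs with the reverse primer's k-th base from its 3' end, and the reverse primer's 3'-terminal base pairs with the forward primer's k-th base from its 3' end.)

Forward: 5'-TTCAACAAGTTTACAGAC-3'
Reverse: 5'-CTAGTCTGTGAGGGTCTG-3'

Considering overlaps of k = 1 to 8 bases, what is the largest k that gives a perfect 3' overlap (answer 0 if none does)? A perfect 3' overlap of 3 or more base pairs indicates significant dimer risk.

Last 8 bases (5'→3') — forward …TTACAGAC, reverse …AGGGTCTG.
Reverse complement of the reverse primer's last 8 bases: CAGACCCT; its first k bases are the reverse complement of the reverse primer's last k bases, so a perfect k-base overlap needs the forward primer's last k bases to equal them.
Comparing (forward last k vs required): k=1: C vs C ✓; k=2: AC vs CA ✗; k=3: GAC vs CAG ✗; k=4: AGAC vs CAGA ✗; k=5: CAGAC vs CAGAC ✓; k=6: ACAGAC vs CAGACC ✗; k=7: TACAGAC vs CAGACCC ✗; k=8: TTACAGAC vs CAGACCCT ✗.
Perfect overlaps at k = 1, 5; the largest is 5.

Longest perfect overlap: 5 complementary base pairs; significant dimer risk (threshold 3).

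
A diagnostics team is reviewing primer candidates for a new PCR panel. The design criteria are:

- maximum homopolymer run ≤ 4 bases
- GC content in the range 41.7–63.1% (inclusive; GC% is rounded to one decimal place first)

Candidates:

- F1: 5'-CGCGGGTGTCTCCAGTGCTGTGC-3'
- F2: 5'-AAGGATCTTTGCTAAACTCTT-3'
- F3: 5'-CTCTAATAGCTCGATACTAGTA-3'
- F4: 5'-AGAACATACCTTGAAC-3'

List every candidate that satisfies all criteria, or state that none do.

F1 (23 nt, A=1 T=6 G=9 C=7): longest run = 3 ✓; GC 16/23 = 69.6%, outside 41.7–63.1% ✗ — fails.
F2 (21 nt, A=6 T=8 G=3 C=4): longest run = 3 ✓; GC 7/21 = 33.3%, outside 41.7–63.1% ✗ — fails.
F3 (22 nt, A=7 T=7 G=3 C=5): longest run = 2 ✓; GC 8/22 = 36.4%, outside 41.7–63.1% ✗ — fails.
F4 (16 nt, A=7 T=3 G=2 C=4): longest run = 2 ✓; GC 6/16 = 37.5%, outside 41.7–63.1% ✗ — fails.

None of the candidates satisfy all criteria.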